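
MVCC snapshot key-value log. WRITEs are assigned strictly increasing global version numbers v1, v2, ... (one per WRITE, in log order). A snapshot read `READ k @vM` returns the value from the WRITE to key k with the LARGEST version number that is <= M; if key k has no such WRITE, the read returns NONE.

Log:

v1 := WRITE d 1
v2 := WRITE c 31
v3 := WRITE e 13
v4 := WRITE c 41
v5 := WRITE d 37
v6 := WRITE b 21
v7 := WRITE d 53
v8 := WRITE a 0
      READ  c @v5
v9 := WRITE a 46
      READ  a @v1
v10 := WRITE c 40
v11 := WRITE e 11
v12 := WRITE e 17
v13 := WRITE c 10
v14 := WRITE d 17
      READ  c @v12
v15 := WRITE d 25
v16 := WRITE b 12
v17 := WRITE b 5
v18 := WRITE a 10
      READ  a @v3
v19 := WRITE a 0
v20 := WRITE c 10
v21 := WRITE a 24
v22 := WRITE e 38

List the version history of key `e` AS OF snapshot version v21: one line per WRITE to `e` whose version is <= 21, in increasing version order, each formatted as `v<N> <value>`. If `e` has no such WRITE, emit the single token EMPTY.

Scan writes for key=e with version <= 21:
  v1 WRITE d 1 -> skip
  v2 WRITE c 31 -> skip
  v3 WRITE e 13 -> keep
  v4 WRITE c 41 -> skip
  v5 WRITE d 37 -> skip
  v6 WRITE b 21 -> skip
  v7 WRITE d 53 -> skip
  v8 WRITE a 0 -> skip
  v9 WRITE a 46 -> skip
  v10 WRITE c 40 -> skip
  v11 WRITE e 11 -> keep
  v12 WRITE e 17 -> keep
  v13 WRITE c 10 -> skip
  v14 WRITE d 17 -> skip
  v15 WRITE d 25 -> skip
  v16 WRITE b 12 -> skip
  v17 WRITE b 5 -> skip
  v18 WRITE a 10 -> skip
  v19 WRITE a 0 -> skip
  v20 WRITE c 10 -> skip
  v21 WRITE a 24 -> skip
  v22 WRITE e 38 -> drop (> snap)
Collected: [(3, 13), (11, 11), (12, 17)]

Answer: v3 13
v11 11
v12 17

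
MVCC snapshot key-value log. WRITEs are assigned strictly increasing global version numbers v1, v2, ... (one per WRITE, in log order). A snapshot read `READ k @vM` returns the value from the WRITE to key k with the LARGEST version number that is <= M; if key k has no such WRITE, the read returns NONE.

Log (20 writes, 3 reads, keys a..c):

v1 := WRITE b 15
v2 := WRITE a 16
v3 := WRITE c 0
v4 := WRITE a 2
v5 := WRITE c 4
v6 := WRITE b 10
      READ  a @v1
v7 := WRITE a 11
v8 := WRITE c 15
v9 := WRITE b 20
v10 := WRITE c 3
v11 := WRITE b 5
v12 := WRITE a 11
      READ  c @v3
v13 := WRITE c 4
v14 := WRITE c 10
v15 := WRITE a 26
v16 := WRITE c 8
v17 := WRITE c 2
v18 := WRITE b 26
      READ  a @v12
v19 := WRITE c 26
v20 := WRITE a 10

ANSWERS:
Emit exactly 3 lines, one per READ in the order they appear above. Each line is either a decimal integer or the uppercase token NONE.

Answer: NONE
0
11

Derivation:
v1: WRITE b=15  (b history now [(1, 15)])
v2: WRITE a=16  (a history now [(2, 16)])
v3: WRITE c=0  (c history now [(3, 0)])
v4: WRITE a=2  (a history now [(2, 16), (4, 2)])
v5: WRITE c=4  (c history now [(3, 0), (5, 4)])
v6: WRITE b=10  (b history now [(1, 15), (6, 10)])
READ a @v1: history=[(2, 16), (4, 2)] -> no version <= 1 -> NONE
v7: WRITE a=11  (a history now [(2, 16), (4, 2), (7, 11)])
v8: WRITE c=15  (c history now [(3, 0), (5, 4), (8, 15)])
v9: WRITE b=20  (b history now [(1, 15), (6, 10), (9, 20)])
v10: WRITE c=3  (c history now [(3, 0), (5, 4), (8, 15), (10, 3)])
v11: WRITE b=5  (b history now [(1, 15), (6, 10), (9, 20), (11, 5)])
v12: WRITE a=11  (a history now [(2, 16), (4, 2), (7, 11), (12, 11)])
READ c @v3: history=[(3, 0), (5, 4), (8, 15), (10, 3)] -> pick v3 -> 0
v13: WRITE c=4  (c history now [(3, 0), (5, 4), (8, 15), (10, 3), (13, 4)])
v14: WRITE c=10  (c history now [(3, 0), (5, 4), (8, 15), (10, 3), (13, 4), (14, 10)])
v15: WRITE a=26  (a history now [(2, 16), (4, 2), (7, 11), (12, 11), (15, 26)])
v16: WRITE c=8  (c history now [(3, 0), (5, 4), (8, 15), (10, 3), (13, 4), (14, 10), (16, 8)])
v17: WRITE c=2  (c history now [(3, 0), (5, 4), (8, 15), (10, 3), (13, 4), (14, 10), (16, 8), (17, 2)])
v18: WRITE b=26  (b history now [(1, 15), (6, 10), (9, 20), (11, 5), (18, 26)])
READ a @v12: history=[(2, 16), (4, 2), (7, 11), (12, 11), (15, 26)] -> pick v12 -> 11
v19: WRITE c=26  (c history now [(3, 0), (5, 4), (8, 15), (10, 3), (13, 4), (14, 10), (16, 8), (17, 2), (19, 26)])
v20: WRITE a=10  (a history now [(2, 16), (4, 2), (7, 11), (12, 11), (15, 26), (20, 10)])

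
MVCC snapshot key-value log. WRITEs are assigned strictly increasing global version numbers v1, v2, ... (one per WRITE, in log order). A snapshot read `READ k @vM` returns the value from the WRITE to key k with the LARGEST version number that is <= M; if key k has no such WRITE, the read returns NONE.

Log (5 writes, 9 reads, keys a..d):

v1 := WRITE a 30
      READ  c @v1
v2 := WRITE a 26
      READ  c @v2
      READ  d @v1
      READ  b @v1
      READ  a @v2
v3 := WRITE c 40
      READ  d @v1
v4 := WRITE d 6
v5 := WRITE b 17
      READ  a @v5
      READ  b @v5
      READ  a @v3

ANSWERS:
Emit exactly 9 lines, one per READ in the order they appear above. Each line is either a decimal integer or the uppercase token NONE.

Answer: NONE
NONE
NONE
NONE
26
NONE
26
17
26

Derivation:
v1: WRITE a=30  (a history now [(1, 30)])
READ c @v1: history=[] -> no version <= 1 -> NONE
v2: WRITE a=26  (a history now [(1, 30), (2, 26)])
READ c @v2: history=[] -> no version <= 2 -> NONE
READ d @v1: history=[] -> no version <= 1 -> NONE
READ b @v1: history=[] -> no version <= 1 -> NONE
READ a @v2: history=[(1, 30), (2, 26)] -> pick v2 -> 26
v3: WRITE c=40  (c history now [(3, 40)])
READ d @v1: history=[] -> no version <= 1 -> NONE
v4: WRITE d=6  (d history now [(4, 6)])
v5: WRITE b=17  (b history now [(5, 17)])
READ a @v5: history=[(1, 30), (2, 26)] -> pick v2 -> 26
READ b @v5: history=[(5, 17)] -> pick v5 -> 17
READ a @v3: history=[(1, 30), (2, 26)] -> pick v2 -> 26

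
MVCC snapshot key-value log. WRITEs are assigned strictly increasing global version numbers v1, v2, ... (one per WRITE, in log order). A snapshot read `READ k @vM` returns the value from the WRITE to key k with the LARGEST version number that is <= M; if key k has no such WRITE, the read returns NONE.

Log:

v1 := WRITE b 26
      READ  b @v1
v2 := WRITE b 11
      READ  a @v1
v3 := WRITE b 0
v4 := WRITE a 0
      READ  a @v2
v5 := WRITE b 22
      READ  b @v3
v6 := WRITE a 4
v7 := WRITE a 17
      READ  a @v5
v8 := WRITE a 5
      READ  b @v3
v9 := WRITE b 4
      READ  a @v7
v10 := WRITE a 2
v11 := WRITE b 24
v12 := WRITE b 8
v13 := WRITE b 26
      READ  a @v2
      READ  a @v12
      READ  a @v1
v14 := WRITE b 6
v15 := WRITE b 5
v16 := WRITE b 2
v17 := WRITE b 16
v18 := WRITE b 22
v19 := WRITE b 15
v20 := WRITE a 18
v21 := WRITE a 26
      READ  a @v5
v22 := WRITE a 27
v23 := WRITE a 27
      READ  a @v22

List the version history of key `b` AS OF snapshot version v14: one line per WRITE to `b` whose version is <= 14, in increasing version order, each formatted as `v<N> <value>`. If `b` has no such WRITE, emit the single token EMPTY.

Scan writes for key=b with version <= 14:
  v1 WRITE b 26 -> keep
  v2 WRITE b 11 -> keep
  v3 WRITE b 0 -> keep
  v4 WRITE a 0 -> skip
  v5 WRITE b 22 -> keep
  v6 WRITE a 4 -> skip
  v7 WRITE a 17 -> skip
  v8 WRITE a 5 -> skip
  v9 WRITE b 4 -> keep
  v10 WRITE a 2 -> skip
  v11 WRITE b 24 -> keep
  v12 WRITE b 8 -> keep
  v13 WRITE b 26 -> keep
  v14 WRITE b 6 -> keep
  v15 WRITE b 5 -> drop (> snap)
  v16 WRITE b 2 -> drop (> snap)
  v17 WRITE b 16 -> drop (> snap)
  v18 WRITE b 22 -> drop (> snap)
  v19 WRITE b 15 -> drop (> snap)
  v20 WRITE a 18 -> skip
  v21 WRITE a 26 -> skip
  v22 WRITE a 27 -> skip
  v23 WRITE a 27 -> skip
Collected: [(1, 26), (2, 11), (3, 0), (5, 22), (9, 4), (11, 24), (12, 8), (13, 26), (14, 6)]

Answer: v1 26
v2 11
v3 0
v5 22
v9 4
v11 24
v12 8
v13 26
v14 6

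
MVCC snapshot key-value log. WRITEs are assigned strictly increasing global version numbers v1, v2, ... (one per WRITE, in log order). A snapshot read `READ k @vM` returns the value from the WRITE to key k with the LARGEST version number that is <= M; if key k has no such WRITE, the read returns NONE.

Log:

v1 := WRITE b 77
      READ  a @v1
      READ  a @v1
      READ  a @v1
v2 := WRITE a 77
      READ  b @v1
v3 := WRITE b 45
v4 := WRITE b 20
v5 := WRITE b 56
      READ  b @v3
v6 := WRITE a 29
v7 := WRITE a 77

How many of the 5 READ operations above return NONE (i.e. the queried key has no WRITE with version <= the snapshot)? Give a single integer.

Answer: 3

Derivation:
v1: WRITE b=77  (b history now [(1, 77)])
READ a @v1: history=[] -> no version <= 1 -> NONE
READ a @v1: history=[] -> no version <= 1 -> NONE
READ a @v1: history=[] -> no version <= 1 -> NONE
v2: WRITE a=77  (a history now [(2, 77)])
READ b @v1: history=[(1, 77)] -> pick v1 -> 77
v3: WRITE b=45  (b history now [(1, 77), (3, 45)])
v4: WRITE b=20  (b history now [(1, 77), (3, 45), (4, 20)])
v5: WRITE b=56  (b history now [(1, 77), (3, 45), (4, 20), (5, 56)])
READ b @v3: history=[(1, 77), (3, 45), (4, 20), (5, 56)] -> pick v3 -> 45
v6: WRITE a=29  (a history now [(2, 77), (6, 29)])
v7: WRITE a=77  (a history now [(2, 77), (6, 29), (7, 77)])
Read results in order: ['NONE', 'NONE', 'NONE', '77', '45']
NONE count = 3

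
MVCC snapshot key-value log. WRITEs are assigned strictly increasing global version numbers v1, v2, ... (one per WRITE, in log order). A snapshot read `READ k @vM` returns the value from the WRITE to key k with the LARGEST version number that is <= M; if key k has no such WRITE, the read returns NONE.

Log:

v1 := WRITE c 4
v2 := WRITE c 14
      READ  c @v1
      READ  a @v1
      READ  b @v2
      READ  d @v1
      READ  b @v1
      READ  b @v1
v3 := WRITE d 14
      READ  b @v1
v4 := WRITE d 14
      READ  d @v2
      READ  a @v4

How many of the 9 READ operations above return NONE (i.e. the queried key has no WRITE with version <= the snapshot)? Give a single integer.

Answer: 8

Derivation:
v1: WRITE c=4  (c history now [(1, 4)])
v2: WRITE c=14  (c history now [(1, 4), (2, 14)])
READ c @v1: history=[(1, 4), (2, 14)] -> pick v1 -> 4
READ a @v1: history=[] -> no version <= 1 -> NONE
READ b @v2: history=[] -> no version <= 2 -> NONE
READ d @v1: history=[] -> no version <= 1 -> NONE
READ b @v1: history=[] -> no version <= 1 -> NONE
READ b @v1: history=[] -> no version <= 1 -> NONE
v3: WRITE d=14  (d history now [(3, 14)])
READ b @v1: history=[] -> no version <= 1 -> NONE
v4: WRITE d=14  (d history now [(3, 14), (4, 14)])
READ d @v2: history=[(3, 14), (4, 14)] -> no version <= 2 -> NONE
READ a @v4: history=[] -> no version <= 4 -> NONE
Read results in order: ['4', 'NONE', 'NONE', 'NONE', 'NONE', 'NONE', 'NONE', 'NONE', 'NONE']
NONE count = 8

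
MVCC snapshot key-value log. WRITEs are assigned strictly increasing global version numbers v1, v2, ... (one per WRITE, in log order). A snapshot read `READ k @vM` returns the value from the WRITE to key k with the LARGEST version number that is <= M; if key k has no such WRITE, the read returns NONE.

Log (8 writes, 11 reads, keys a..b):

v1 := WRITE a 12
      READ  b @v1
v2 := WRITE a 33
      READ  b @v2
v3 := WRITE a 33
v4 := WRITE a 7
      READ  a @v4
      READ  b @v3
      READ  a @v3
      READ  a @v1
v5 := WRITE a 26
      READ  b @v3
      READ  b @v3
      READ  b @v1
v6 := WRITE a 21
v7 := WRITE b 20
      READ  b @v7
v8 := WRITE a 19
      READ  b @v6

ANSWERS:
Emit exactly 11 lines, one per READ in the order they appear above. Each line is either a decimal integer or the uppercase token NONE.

Answer: NONE
NONE
7
NONE
33
12
NONE
NONE
NONE
20
NONE

Derivation:
v1: WRITE a=12  (a history now [(1, 12)])
READ b @v1: history=[] -> no version <= 1 -> NONE
v2: WRITE a=33  (a history now [(1, 12), (2, 33)])
READ b @v2: history=[] -> no version <= 2 -> NONE
v3: WRITE a=33  (a history now [(1, 12), (2, 33), (3, 33)])
v4: WRITE a=7  (a history now [(1, 12), (2, 33), (3, 33), (4, 7)])
READ a @v4: history=[(1, 12), (2, 33), (3, 33), (4, 7)] -> pick v4 -> 7
READ b @v3: history=[] -> no version <= 3 -> NONE
READ a @v3: history=[(1, 12), (2, 33), (3, 33), (4, 7)] -> pick v3 -> 33
READ a @v1: history=[(1, 12), (2, 33), (3, 33), (4, 7)] -> pick v1 -> 12
v5: WRITE a=26  (a history now [(1, 12), (2, 33), (3, 33), (4, 7), (5, 26)])
READ b @v3: history=[] -> no version <= 3 -> NONE
READ b @v3: history=[] -> no version <= 3 -> NONE
READ b @v1: history=[] -> no version <= 1 -> NONE
v6: WRITE a=21  (a history now [(1, 12), (2, 33), (3, 33), (4, 7), (5, 26), (6, 21)])
v7: WRITE b=20  (b history now [(7, 20)])
READ b @v7: history=[(7, 20)] -> pick v7 -> 20
v8: WRITE a=19  (a history now [(1, 12), (2, 33), (3, 33), (4, 7), (5, 26), (6, 21), (8, 19)])
READ b @v6: history=[(7, 20)] -> no version <= 6 -> NONE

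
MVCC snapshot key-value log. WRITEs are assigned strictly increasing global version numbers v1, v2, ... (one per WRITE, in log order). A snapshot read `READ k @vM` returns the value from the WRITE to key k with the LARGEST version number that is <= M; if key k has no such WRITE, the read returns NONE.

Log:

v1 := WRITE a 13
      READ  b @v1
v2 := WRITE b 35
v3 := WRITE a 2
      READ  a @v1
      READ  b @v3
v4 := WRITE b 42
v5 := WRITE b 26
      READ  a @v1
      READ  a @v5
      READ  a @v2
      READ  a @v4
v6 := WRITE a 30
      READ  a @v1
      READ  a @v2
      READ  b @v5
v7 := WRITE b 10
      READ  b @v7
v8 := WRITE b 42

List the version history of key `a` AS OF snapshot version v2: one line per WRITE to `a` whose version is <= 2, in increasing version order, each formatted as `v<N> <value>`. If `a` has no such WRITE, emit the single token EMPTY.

Scan writes for key=a with version <= 2:
  v1 WRITE a 13 -> keep
  v2 WRITE b 35 -> skip
  v3 WRITE a 2 -> drop (> snap)
  v4 WRITE b 42 -> skip
  v5 WRITE b 26 -> skip
  v6 WRITE a 30 -> drop (> snap)
  v7 WRITE b 10 -> skip
  v8 WRITE b 42 -> skip
Collected: [(1, 13)]

Answer: v1 13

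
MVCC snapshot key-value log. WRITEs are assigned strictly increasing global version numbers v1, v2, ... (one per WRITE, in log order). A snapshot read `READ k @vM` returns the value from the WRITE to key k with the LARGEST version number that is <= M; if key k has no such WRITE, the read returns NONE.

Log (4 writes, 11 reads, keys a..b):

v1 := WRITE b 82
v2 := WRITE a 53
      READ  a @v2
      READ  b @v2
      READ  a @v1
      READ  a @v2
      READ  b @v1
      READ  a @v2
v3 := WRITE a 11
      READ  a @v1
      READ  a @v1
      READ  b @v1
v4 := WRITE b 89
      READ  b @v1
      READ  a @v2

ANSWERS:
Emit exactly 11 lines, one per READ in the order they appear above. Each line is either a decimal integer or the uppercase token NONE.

v1: WRITE b=82  (b history now [(1, 82)])
v2: WRITE a=53  (a history now [(2, 53)])
READ a @v2: history=[(2, 53)] -> pick v2 -> 53
READ b @v2: history=[(1, 82)] -> pick v1 -> 82
READ a @v1: history=[(2, 53)] -> no version <= 1 -> NONE
READ a @v2: history=[(2, 53)] -> pick v2 -> 53
READ b @v1: history=[(1, 82)] -> pick v1 -> 82
READ a @v2: history=[(2, 53)] -> pick v2 -> 53
v3: WRITE a=11  (a history now [(2, 53), (3, 11)])
READ a @v1: history=[(2, 53), (3, 11)] -> no version <= 1 -> NONE
READ a @v1: history=[(2, 53), (3, 11)] -> no version <= 1 -> NONE
READ b @v1: history=[(1, 82)] -> pick v1 -> 82
v4: WRITE b=89  (b history now [(1, 82), (4, 89)])
READ b @v1: history=[(1, 82), (4, 89)] -> pick v1 -> 82
READ a @v2: history=[(2, 53), (3, 11)] -> pick v2 -> 53

Answer: 53
82
NONE
53
82
53
NONE
NONE
82
82
53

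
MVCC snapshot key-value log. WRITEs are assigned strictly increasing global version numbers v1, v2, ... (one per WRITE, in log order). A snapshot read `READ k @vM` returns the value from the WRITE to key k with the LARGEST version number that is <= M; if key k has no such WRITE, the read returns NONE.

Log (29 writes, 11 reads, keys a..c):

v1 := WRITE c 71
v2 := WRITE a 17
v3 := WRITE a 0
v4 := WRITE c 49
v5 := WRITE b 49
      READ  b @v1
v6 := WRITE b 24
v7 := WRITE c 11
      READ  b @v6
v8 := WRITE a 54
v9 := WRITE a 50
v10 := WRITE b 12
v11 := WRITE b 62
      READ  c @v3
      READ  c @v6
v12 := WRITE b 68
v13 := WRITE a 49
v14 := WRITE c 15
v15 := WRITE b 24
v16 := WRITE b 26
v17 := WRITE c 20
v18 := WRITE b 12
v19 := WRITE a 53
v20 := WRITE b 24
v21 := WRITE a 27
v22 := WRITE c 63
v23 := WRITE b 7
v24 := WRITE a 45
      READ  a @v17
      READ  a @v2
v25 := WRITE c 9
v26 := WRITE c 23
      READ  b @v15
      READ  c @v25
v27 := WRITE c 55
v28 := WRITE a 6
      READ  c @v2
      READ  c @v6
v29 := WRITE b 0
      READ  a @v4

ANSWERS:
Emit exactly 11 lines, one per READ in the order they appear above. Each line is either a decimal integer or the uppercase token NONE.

Answer: NONE
24
71
49
49
17
24
9
71
49
0

Derivation:
v1: WRITE c=71  (c history now [(1, 71)])
v2: WRITE a=17  (a history now [(2, 17)])
v3: WRITE a=0  (a history now [(2, 17), (3, 0)])
v4: WRITE c=49  (c history now [(1, 71), (4, 49)])
v5: WRITE b=49  (b history now [(5, 49)])
READ b @v1: history=[(5, 49)] -> no version <= 1 -> NONE
v6: WRITE b=24  (b history now [(5, 49), (6, 24)])
v7: WRITE c=11  (c history now [(1, 71), (4, 49), (7, 11)])
READ b @v6: history=[(5, 49), (6, 24)] -> pick v6 -> 24
v8: WRITE a=54  (a history now [(2, 17), (3, 0), (8, 54)])
v9: WRITE a=50  (a history now [(2, 17), (3, 0), (8, 54), (9, 50)])
v10: WRITE b=12  (b history now [(5, 49), (6, 24), (10, 12)])
v11: WRITE b=62  (b history now [(5, 49), (6, 24), (10, 12), (11, 62)])
READ c @v3: history=[(1, 71), (4, 49), (7, 11)] -> pick v1 -> 71
READ c @v6: history=[(1, 71), (4, 49), (7, 11)] -> pick v4 -> 49
v12: WRITE b=68  (b history now [(5, 49), (6, 24), (10, 12), (11, 62), (12, 68)])
v13: WRITE a=49  (a history now [(2, 17), (3, 0), (8, 54), (9, 50), (13, 49)])
v14: WRITE c=15  (c history now [(1, 71), (4, 49), (7, 11), (14, 15)])
v15: WRITE b=24  (b history now [(5, 49), (6, 24), (10, 12), (11, 62), (12, 68), (15, 24)])
v16: WRITE b=26  (b history now [(5, 49), (6, 24), (10, 12), (11, 62), (12, 68), (15, 24), (16, 26)])
v17: WRITE c=20  (c history now [(1, 71), (4, 49), (7, 11), (14, 15), (17, 20)])
v18: WRITE b=12  (b history now [(5, 49), (6, 24), (10, 12), (11, 62), (12, 68), (15, 24), (16, 26), (18, 12)])
v19: WRITE a=53  (a history now [(2, 17), (3, 0), (8, 54), (9, 50), (13, 49), (19, 53)])
v20: WRITE b=24  (b history now [(5, 49), (6, 24), (10, 12), (11, 62), (12, 68), (15, 24), (16, 26), (18, 12), (20, 24)])
v21: WRITE a=27  (a history now [(2, 17), (3, 0), (8, 54), (9, 50), (13, 49), (19, 53), (21, 27)])
v22: WRITE c=63  (c history now [(1, 71), (4, 49), (7, 11), (14, 15), (17, 20), (22, 63)])
v23: WRITE b=7  (b history now [(5, 49), (6, 24), (10, 12), (11, 62), (12, 68), (15, 24), (16, 26), (18, 12), (20, 24), (23, 7)])
v24: WRITE a=45  (a history now [(2, 17), (3, 0), (8, 54), (9, 50), (13, 49), (19, 53), (21, 27), (24, 45)])
READ a @v17: history=[(2, 17), (3, 0), (8, 54), (9, 50), (13, 49), (19, 53), (21, 27), (24, 45)] -> pick v13 -> 49
READ a @v2: history=[(2, 17), (3, 0), (8, 54), (9, 50), (13, 49), (19, 53), (21, 27), (24, 45)] -> pick v2 -> 17
v25: WRITE c=9  (c history now [(1, 71), (4, 49), (7, 11), (14, 15), (17, 20), (22, 63), (25, 9)])
v26: WRITE c=23  (c history now [(1, 71), (4, 49), (7, 11), (14, 15), (17, 20), (22, 63), (25, 9), (26, 23)])
READ b @v15: history=[(5, 49), (6, 24), (10, 12), (11, 62), (12, 68), (15, 24), (16, 26), (18, 12), (20, 24), (23, 7)] -> pick v15 -> 24
READ c @v25: history=[(1, 71), (4, 49), (7, 11), (14, 15), (17, 20), (22, 63), (25, 9), (26, 23)] -> pick v25 -> 9
v27: WRITE c=55  (c history now [(1, 71), (4, 49), (7, 11), (14, 15), (17, 20), (22, 63), (25, 9), (26, 23), (27, 55)])
v28: WRITE a=6  (a history now [(2, 17), (3, 0), (8, 54), (9, 50), (13, 49), (19, 53), (21, 27), (24, 45), (28, 6)])
READ c @v2: history=[(1, 71), (4, 49), (7, 11), (14, 15), (17, 20), (22, 63), (25, 9), (26, 23), (27, 55)] -> pick v1 -> 71
READ c @v6: history=[(1, 71), (4, 49), (7, 11), (14, 15), (17, 20), (22, 63), (25, 9), (26, 23), (27, 55)] -> pick v4 -> 49
v29: WRITE b=0  (b history now [(5, 49), (6, 24), (10, 12), (11, 62), (12, 68), (15, 24), (16, 26), (18, 12), (20, 24), (23, 7), (29, 0)])
READ a @v4: history=[(2, 17), (3, 0), (8, 54), (9, 50), (13, 49), (19, 53), (21, 27), (24, 45), (28, 6)] -> pick v3 -> 0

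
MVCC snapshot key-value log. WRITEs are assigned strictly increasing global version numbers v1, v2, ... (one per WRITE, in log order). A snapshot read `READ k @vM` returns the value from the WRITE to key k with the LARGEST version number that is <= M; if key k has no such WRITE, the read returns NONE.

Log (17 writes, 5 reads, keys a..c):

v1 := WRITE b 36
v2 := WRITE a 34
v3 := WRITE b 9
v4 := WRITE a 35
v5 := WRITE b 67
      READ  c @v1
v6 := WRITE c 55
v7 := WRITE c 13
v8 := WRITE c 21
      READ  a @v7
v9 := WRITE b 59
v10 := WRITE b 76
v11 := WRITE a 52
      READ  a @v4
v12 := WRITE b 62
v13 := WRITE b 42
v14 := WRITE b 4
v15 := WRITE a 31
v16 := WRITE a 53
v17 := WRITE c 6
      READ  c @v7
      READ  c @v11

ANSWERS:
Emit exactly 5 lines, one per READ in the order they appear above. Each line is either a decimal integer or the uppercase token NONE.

Answer: NONE
35
35
13
21

Derivation:
v1: WRITE b=36  (b history now [(1, 36)])
v2: WRITE a=34  (a history now [(2, 34)])
v3: WRITE b=9  (b history now [(1, 36), (3, 9)])
v4: WRITE a=35  (a history now [(2, 34), (4, 35)])
v5: WRITE b=67  (b history now [(1, 36), (3, 9), (5, 67)])
READ c @v1: history=[] -> no version <= 1 -> NONE
v6: WRITE c=55  (c history now [(6, 55)])
v7: WRITE c=13  (c history now [(6, 55), (7, 13)])
v8: WRITE c=21  (c history now [(6, 55), (7, 13), (8, 21)])
READ a @v7: history=[(2, 34), (4, 35)] -> pick v4 -> 35
v9: WRITE b=59  (b history now [(1, 36), (3, 9), (5, 67), (9, 59)])
v10: WRITE b=76  (b history now [(1, 36), (3, 9), (5, 67), (9, 59), (10, 76)])
v11: WRITE a=52  (a history now [(2, 34), (4, 35), (11, 52)])
READ a @v4: history=[(2, 34), (4, 35), (11, 52)] -> pick v4 -> 35
v12: WRITE b=62  (b history now [(1, 36), (3, 9), (5, 67), (9, 59), (10, 76), (12, 62)])
v13: WRITE b=42  (b history now [(1, 36), (3, 9), (5, 67), (9, 59), (10, 76), (12, 62), (13, 42)])
v14: WRITE b=4  (b history now [(1, 36), (3, 9), (5, 67), (9, 59), (10, 76), (12, 62), (13, 42), (14, 4)])
v15: WRITE a=31  (a history now [(2, 34), (4, 35), (11, 52), (15, 31)])
v16: WRITE a=53  (a history now [(2, 34), (4, 35), (11, 52), (15, 31), (16, 53)])
v17: WRITE c=6  (c history now [(6, 55), (7, 13), (8, 21), (17, 6)])
READ c @v7: history=[(6, 55), (7, 13), (8, 21), (17, 6)] -> pick v7 -> 13
READ c @v11: history=[(6, 55), (7, 13), (8, 21), (17, 6)] -> pick v8 -> 21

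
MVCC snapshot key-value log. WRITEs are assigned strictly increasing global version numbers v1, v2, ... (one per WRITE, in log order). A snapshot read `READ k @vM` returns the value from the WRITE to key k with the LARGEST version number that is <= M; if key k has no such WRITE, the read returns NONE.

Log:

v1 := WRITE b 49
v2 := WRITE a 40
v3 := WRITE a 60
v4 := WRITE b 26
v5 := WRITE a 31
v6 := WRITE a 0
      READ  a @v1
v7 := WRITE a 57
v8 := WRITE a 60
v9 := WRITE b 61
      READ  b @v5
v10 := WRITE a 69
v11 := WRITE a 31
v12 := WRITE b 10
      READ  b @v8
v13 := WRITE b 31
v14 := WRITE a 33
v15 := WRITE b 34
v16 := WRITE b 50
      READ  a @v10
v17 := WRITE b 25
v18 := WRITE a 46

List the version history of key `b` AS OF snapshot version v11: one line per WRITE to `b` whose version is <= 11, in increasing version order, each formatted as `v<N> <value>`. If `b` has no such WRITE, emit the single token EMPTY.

Scan writes for key=b with version <= 11:
  v1 WRITE b 49 -> keep
  v2 WRITE a 40 -> skip
  v3 WRITE a 60 -> skip
  v4 WRITE b 26 -> keep
  v5 WRITE a 31 -> skip
  v6 WRITE a 0 -> skip
  v7 WRITE a 57 -> skip
  v8 WRITE a 60 -> skip
  v9 WRITE b 61 -> keep
  v10 WRITE a 69 -> skip
  v11 WRITE a 31 -> skip
  v12 WRITE b 10 -> drop (> snap)
  v13 WRITE b 31 -> drop (> snap)
  v14 WRITE a 33 -> skip
  v15 WRITE b 34 -> drop (> snap)
  v16 WRITE b 50 -> drop (> snap)
  v17 WRITE b 25 -> drop (> snap)
  v18 WRITE a 46 -> skip
Collected: [(1, 49), (4, 26), (9, 61)]

Answer: v1 49
v4 26
v9 61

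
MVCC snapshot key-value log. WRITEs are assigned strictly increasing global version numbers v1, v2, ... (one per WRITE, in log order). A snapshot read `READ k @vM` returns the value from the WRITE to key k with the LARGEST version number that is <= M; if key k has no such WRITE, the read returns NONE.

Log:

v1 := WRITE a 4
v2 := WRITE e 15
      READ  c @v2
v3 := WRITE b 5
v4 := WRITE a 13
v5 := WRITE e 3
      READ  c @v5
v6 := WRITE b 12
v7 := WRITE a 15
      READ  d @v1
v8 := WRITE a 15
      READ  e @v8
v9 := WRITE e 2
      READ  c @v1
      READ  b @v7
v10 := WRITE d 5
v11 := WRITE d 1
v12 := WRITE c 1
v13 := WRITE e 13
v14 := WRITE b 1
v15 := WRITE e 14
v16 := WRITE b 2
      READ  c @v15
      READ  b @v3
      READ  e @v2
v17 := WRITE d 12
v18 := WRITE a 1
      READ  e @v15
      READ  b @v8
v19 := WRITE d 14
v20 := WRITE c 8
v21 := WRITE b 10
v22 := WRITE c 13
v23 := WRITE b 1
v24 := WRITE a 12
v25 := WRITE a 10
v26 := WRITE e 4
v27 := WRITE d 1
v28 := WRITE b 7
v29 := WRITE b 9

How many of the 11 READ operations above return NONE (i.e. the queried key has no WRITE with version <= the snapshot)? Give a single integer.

Answer: 4

Derivation:
v1: WRITE a=4  (a history now [(1, 4)])
v2: WRITE e=15  (e history now [(2, 15)])
READ c @v2: history=[] -> no version <= 2 -> NONE
v3: WRITE b=5  (b history now [(3, 5)])
v4: WRITE a=13  (a history now [(1, 4), (4, 13)])
v5: WRITE e=3  (e history now [(2, 15), (5, 3)])
READ c @v5: history=[] -> no version <= 5 -> NONE
v6: WRITE b=12  (b history now [(3, 5), (6, 12)])
v7: WRITE a=15  (a history now [(1, 4), (4, 13), (7, 15)])
READ d @v1: history=[] -> no version <= 1 -> NONE
v8: WRITE a=15  (a history now [(1, 4), (4, 13), (7, 15), (8, 15)])
READ e @v8: history=[(2, 15), (5, 3)] -> pick v5 -> 3
v9: WRITE e=2  (e history now [(2, 15), (5, 3), (9, 2)])
READ c @v1: history=[] -> no version <= 1 -> NONE
READ b @v7: history=[(3, 5), (6, 12)] -> pick v6 -> 12
v10: WRITE d=5  (d history now [(10, 5)])
v11: WRITE d=1  (d history now [(10, 5), (11, 1)])
v12: WRITE c=1  (c history now [(12, 1)])
v13: WRITE e=13  (e history now [(2, 15), (5, 3), (9, 2), (13, 13)])
v14: WRITE b=1  (b history now [(3, 5), (6, 12), (14, 1)])
v15: WRITE e=14  (e history now [(2, 15), (5, 3), (9, 2), (13, 13), (15, 14)])
v16: WRITE b=2  (b history now [(3, 5), (6, 12), (14, 1), (16, 2)])
READ c @v15: history=[(12, 1)] -> pick v12 -> 1
READ b @v3: history=[(3, 5), (6, 12), (14, 1), (16, 2)] -> pick v3 -> 5
READ e @v2: history=[(2, 15), (5, 3), (9, 2), (13, 13), (15, 14)] -> pick v2 -> 15
v17: WRITE d=12  (d history now [(10, 5), (11, 1), (17, 12)])
v18: WRITE a=1  (a history now [(1, 4), (4, 13), (7, 15), (8, 15), (18, 1)])
READ e @v15: history=[(2, 15), (5, 3), (9, 2), (13, 13), (15, 14)] -> pick v15 -> 14
READ b @v8: history=[(3, 5), (6, 12), (14, 1), (16, 2)] -> pick v6 -> 12
v19: WRITE d=14  (d history now [(10, 5), (11, 1), (17, 12), (19, 14)])
v20: WRITE c=8  (c history now [(12, 1), (20, 8)])
v21: WRITE b=10  (b history now [(3, 5), (6, 12), (14, 1), (16, 2), (21, 10)])
v22: WRITE c=13  (c history now [(12, 1), (20, 8), (22, 13)])
v23: WRITE b=1  (b history now [(3, 5), (6, 12), (14, 1), (16, 2), (21, 10), (23, 1)])
v24: WRITE a=12  (a history now [(1, 4), (4, 13), (7, 15), (8, 15), (18, 1), (24, 12)])
v25: WRITE a=10  (a history now [(1, 4), (4, 13), (7, 15), (8, 15), (18, 1), (24, 12), (25, 10)])
v26: WRITE e=4  (e history now [(2, 15), (5, 3), (9, 2), (13, 13), (15, 14), (26, 4)])
v27: WRITE d=1  (d history now [(10, 5), (11, 1), (17, 12), (19, 14), (27, 1)])
v28: WRITE b=7  (b history now [(3, 5), (6, 12), (14, 1), (16, 2), (21, 10), (23, 1), (28, 7)])
v29: WRITE b=9  (b history now [(3, 5), (6, 12), (14, 1), (16, 2), (21, 10), (23, 1), (28, 7), (29, 9)])
Read results in order: ['NONE', 'NONE', 'NONE', '3', 'NONE', '12', '1', '5', '15', '14', '12']
NONE count = 4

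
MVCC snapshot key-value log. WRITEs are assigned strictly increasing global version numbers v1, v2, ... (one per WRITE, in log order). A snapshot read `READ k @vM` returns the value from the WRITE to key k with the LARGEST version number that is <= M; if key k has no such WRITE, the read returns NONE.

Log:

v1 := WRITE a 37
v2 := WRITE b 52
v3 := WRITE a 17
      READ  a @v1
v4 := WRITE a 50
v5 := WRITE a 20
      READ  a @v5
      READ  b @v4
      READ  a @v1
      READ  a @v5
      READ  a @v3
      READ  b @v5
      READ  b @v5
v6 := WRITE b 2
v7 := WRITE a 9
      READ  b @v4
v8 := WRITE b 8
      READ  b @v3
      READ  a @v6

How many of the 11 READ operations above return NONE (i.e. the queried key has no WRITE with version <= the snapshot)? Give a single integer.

v1: WRITE a=37  (a history now [(1, 37)])
v2: WRITE b=52  (b history now [(2, 52)])
v3: WRITE a=17  (a history now [(1, 37), (3, 17)])
READ a @v1: history=[(1, 37), (3, 17)] -> pick v1 -> 37
v4: WRITE a=50  (a history now [(1, 37), (3, 17), (4, 50)])
v5: WRITE a=20  (a history now [(1, 37), (3, 17), (4, 50), (5, 20)])
READ a @v5: history=[(1, 37), (3, 17), (4, 50), (5, 20)] -> pick v5 -> 20
READ b @v4: history=[(2, 52)] -> pick v2 -> 52
READ a @v1: history=[(1, 37), (3, 17), (4, 50), (5, 20)] -> pick v1 -> 37
READ a @v5: history=[(1, 37), (3, 17), (4, 50), (5, 20)] -> pick v5 -> 20
READ a @v3: history=[(1, 37), (3, 17), (4, 50), (5, 20)] -> pick v3 -> 17
READ b @v5: history=[(2, 52)] -> pick v2 -> 52
READ b @v5: history=[(2, 52)] -> pick v2 -> 52
v6: WRITE b=2  (b history now [(2, 52), (6, 2)])
v7: WRITE a=9  (a history now [(1, 37), (3, 17), (4, 50), (5, 20), (7, 9)])
READ b @v4: history=[(2, 52), (6, 2)] -> pick v2 -> 52
v8: WRITE b=8  (b history now [(2, 52), (6, 2), (8, 8)])
READ b @v3: history=[(2, 52), (6, 2), (8, 8)] -> pick v2 -> 52
READ a @v6: history=[(1, 37), (3, 17), (4, 50), (5, 20), (7, 9)] -> pick v5 -> 20
Read results in order: ['37', '20', '52', '37', '20', '17', '52', '52', '52', '52', '20']
NONE count = 0

Answer: 0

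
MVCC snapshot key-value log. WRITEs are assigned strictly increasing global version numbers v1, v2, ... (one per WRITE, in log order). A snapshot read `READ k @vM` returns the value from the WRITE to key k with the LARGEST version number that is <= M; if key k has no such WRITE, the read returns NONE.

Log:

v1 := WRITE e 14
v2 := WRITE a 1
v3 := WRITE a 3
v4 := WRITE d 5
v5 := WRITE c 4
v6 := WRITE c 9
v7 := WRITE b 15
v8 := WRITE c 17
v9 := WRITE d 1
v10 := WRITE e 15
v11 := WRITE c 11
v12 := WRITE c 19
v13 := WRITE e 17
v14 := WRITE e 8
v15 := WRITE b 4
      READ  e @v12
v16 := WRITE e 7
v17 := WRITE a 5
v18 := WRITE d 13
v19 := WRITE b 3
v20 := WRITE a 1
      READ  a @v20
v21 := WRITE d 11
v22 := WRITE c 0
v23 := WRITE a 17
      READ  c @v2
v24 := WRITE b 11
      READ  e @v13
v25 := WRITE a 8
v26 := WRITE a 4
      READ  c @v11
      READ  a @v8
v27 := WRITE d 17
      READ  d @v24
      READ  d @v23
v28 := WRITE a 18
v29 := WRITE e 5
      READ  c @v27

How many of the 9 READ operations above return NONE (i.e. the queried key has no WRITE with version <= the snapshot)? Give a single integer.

v1: WRITE e=14  (e history now [(1, 14)])
v2: WRITE a=1  (a history now [(2, 1)])
v3: WRITE a=3  (a history now [(2, 1), (3, 3)])
v4: WRITE d=5  (d history now [(4, 5)])
v5: WRITE c=4  (c history now [(5, 4)])
v6: WRITE c=9  (c history now [(5, 4), (6, 9)])
v7: WRITE b=15  (b history now [(7, 15)])
v8: WRITE c=17  (c history now [(5, 4), (6, 9), (8, 17)])
v9: WRITE d=1  (d history now [(4, 5), (9, 1)])
v10: WRITE e=15  (e history now [(1, 14), (10, 15)])
v11: WRITE c=11  (c history now [(5, 4), (6, 9), (8, 17), (11, 11)])
v12: WRITE c=19  (c history now [(5, 4), (6, 9), (8, 17), (11, 11), (12, 19)])
v13: WRITE e=17  (e history now [(1, 14), (10, 15), (13, 17)])
v14: WRITE e=8  (e history now [(1, 14), (10, 15), (13, 17), (14, 8)])
v15: WRITE b=4  (b history now [(7, 15), (15, 4)])
READ e @v12: history=[(1, 14), (10, 15), (13, 17), (14, 8)] -> pick v10 -> 15
v16: WRITE e=7  (e history now [(1, 14), (10, 15), (13, 17), (14, 8), (16, 7)])
v17: WRITE a=5  (a history now [(2, 1), (3, 3), (17, 5)])
v18: WRITE d=13  (d history now [(4, 5), (9, 1), (18, 13)])
v19: WRITE b=3  (b history now [(7, 15), (15, 4), (19, 3)])
v20: WRITE a=1  (a history now [(2, 1), (3, 3), (17, 5), (20, 1)])
READ a @v20: history=[(2, 1), (3, 3), (17, 5), (20, 1)] -> pick v20 -> 1
v21: WRITE d=11  (d history now [(4, 5), (9, 1), (18, 13), (21, 11)])
v22: WRITE c=0  (c history now [(5, 4), (6, 9), (8, 17), (11, 11), (12, 19), (22, 0)])
v23: WRITE a=17  (a history now [(2, 1), (3, 3), (17, 5), (20, 1), (23, 17)])
READ c @v2: history=[(5, 4), (6, 9), (8, 17), (11, 11), (12, 19), (22, 0)] -> no version <= 2 -> NONE
v24: WRITE b=11  (b history now [(7, 15), (15, 4), (19, 3), (24, 11)])
READ e @v13: history=[(1, 14), (10, 15), (13, 17), (14, 8), (16, 7)] -> pick v13 -> 17
v25: WRITE a=8  (a history now [(2, 1), (3, 3), (17, 5), (20, 1), (23, 17), (25, 8)])
v26: WRITE a=4  (a history now [(2, 1), (3, 3), (17, 5), (20, 1), (23, 17), (25, 8), (26, 4)])
READ c @v11: history=[(5, 4), (6, 9), (8, 17), (11, 11), (12, 19), (22, 0)] -> pick v11 -> 11
READ a @v8: history=[(2, 1), (3, 3), (17, 5), (20, 1), (23, 17), (25, 8), (26, 4)] -> pick v3 -> 3
v27: WRITE d=17  (d history now [(4, 5), (9, 1), (18, 13), (21, 11), (27, 17)])
READ d @v24: history=[(4, 5), (9, 1), (18, 13), (21, 11), (27, 17)] -> pick v21 -> 11
READ d @v23: history=[(4, 5), (9, 1), (18, 13), (21, 11), (27, 17)] -> pick v21 -> 11
v28: WRITE a=18  (a history now [(2, 1), (3, 3), (17, 5), (20, 1), (23, 17), (25, 8), (26, 4), (28, 18)])
v29: WRITE e=5  (e history now [(1, 14), (10, 15), (13, 17), (14, 8), (16, 7), (29, 5)])
READ c @v27: history=[(5, 4), (6, 9), (8, 17), (11, 11), (12, 19), (22, 0)] -> pick v22 -> 0
Read results in order: ['15', '1', 'NONE', '17', '11', '3', '11', '11', '0']
NONE count = 1

Answer: 1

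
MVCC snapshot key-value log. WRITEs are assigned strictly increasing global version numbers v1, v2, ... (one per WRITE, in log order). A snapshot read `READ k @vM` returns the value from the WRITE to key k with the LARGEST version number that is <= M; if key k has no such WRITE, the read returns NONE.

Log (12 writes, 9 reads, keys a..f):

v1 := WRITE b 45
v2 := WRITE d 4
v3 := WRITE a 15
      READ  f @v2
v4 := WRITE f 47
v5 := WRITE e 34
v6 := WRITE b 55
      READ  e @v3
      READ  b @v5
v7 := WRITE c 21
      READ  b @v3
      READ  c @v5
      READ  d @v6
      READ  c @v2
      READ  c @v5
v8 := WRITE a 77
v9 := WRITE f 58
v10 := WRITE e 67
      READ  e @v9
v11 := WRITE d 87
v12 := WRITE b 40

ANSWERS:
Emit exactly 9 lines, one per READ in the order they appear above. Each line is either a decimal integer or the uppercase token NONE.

Answer: NONE
NONE
45
45
NONE
4
NONE
NONE
34

Derivation:
v1: WRITE b=45  (b history now [(1, 45)])
v2: WRITE d=4  (d history now [(2, 4)])
v3: WRITE a=15  (a history now [(3, 15)])
READ f @v2: history=[] -> no version <= 2 -> NONE
v4: WRITE f=47  (f history now [(4, 47)])
v5: WRITE e=34  (e history now [(5, 34)])
v6: WRITE b=55  (b history now [(1, 45), (6, 55)])
READ e @v3: history=[(5, 34)] -> no version <= 3 -> NONE
READ b @v5: history=[(1, 45), (6, 55)] -> pick v1 -> 45
v7: WRITE c=21  (c history now [(7, 21)])
READ b @v3: history=[(1, 45), (6, 55)] -> pick v1 -> 45
READ c @v5: history=[(7, 21)] -> no version <= 5 -> NONE
READ d @v6: history=[(2, 4)] -> pick v2 -> 4
READ c @v2: history=[(7, 21)] -> no version <= 2 -> NONE
READ c @v5: history=[(7, 21)] -> no version <= 5 -> NONE
v8: WRITE a=77  (a history now [(3, 15), (8, 77)])
v9: WRITE f=58  (f history now [(4, 47), (9, 58)])
v10: WRITE e=67  (e history now [(5, 34), (10, 67)])
READ e @v9: history=[(5, 34), (10, 67)] -> pick v5 -> 34
v11: WRITE d=87  (d history now [(2, 4), (11, 87)])
v12: WRITE b=40  (b history now [(1, 45), (6, 55), (12, 40)])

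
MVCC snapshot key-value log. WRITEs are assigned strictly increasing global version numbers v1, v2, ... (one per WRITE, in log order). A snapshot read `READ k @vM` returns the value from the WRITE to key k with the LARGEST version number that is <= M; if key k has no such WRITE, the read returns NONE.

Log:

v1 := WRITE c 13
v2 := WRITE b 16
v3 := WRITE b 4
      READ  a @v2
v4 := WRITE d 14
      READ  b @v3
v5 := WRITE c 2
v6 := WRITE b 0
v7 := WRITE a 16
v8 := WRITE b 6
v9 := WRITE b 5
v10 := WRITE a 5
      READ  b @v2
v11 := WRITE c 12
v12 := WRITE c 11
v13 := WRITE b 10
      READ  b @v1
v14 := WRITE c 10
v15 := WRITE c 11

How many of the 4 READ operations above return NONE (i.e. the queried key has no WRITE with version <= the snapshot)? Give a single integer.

Answer: 2

Derivation:
v1: WRITE c=13  (c history now [(1, 13)])
v2: WRITE b=16  (b history now [(2, 16)])
v3: WRITE b=4  (b history now [(2, 16), (3, 4)])
READ a @v2: history=[] -> no version <= 2 -> NONE
v4: WRITE d=14  (d history now [(4, 14)])
READ b @v3: history=[(2, 16), (3, 4)] -> pick v3 -> 4
v5: WRITE c=2  (c history now [(1, 13), (5, 2)])
v6: WRITE b=0  (b history now [(2, 16), (3, 4), (6, 0)])
v7: WRITE a=16  (a history now [(7, 16)])
v8: WRITE b=6  (b history now [(2, 16), (3, 4), (6, 0), (8, 6)])
v9: WRITE b=5  (b history now [(2, 16), (3, 4), (6, 0), (8, 6), (9, 5)])
v10: WRITE a=5  (a history now [(7, 16), (10, 5)])
READ b @v2: history=[(2, 16), (3, 4), (6, 0), (8, 6), (9, 5)] -> pick v2 -> 16
v11: WRITE c=12  (c history now [(1, 13), (5, 2), (11, 12)])
v12: WRITE c=11  (c history now [(1, 13), (5, 2), (11, 12), (12, 11)])
v13: WRITE b=10  (b history now [(2, 16), (3, 4), (6, 0), (8, 6), (9, 5), (13, 10)])
READ b @v1: history=[(2, 16), (3, 4), (6, 0), (8, 6), (9, 5), (13, 10)] -> no version <= 1 -> NONE
v14: WRITE c=10  (c history now [(1, 13), (5, 2), (11, 12), (12, 11), (14, 10)])
v15: WRITE c=11  (c history now [(1, 13), (5, 2), (11, 12), (12, 11), (14, 10), (15, 11)])
Read results in order: ['NONE', '4', '16', 'NONE']
NONE count = 2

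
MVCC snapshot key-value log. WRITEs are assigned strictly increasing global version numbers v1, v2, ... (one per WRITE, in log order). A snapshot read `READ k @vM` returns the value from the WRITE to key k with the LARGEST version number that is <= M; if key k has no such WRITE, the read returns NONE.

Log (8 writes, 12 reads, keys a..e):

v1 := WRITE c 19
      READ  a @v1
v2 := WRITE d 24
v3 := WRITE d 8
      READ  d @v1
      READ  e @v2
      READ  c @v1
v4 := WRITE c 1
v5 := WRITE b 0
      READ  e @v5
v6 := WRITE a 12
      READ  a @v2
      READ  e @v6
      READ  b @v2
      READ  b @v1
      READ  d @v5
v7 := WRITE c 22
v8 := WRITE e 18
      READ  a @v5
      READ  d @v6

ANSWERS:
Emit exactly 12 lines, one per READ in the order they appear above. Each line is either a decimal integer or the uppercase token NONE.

Answer: NONE
NONE
NONE
19
NONE
NONE
NONE
NONE
NONE
8
NONE
8

Derivation:
v1: WRITE c=19  (c history now [(1, 19)])
READ a @v1: history=[] -> no version <= 1 -> NONE
v2: WRITE d=24  (d history now [(2, 24)])
v3: WRITE d=8  (d history now [(2, 24), (3, 8)])
READ d @v1: history=[(2, 24), (3, 8)] -> no version <= 1 -> NONE
READ e @v2: history=[] -> no version <= 2 -> NONE
READ c @v1: history=[(1, 19)] -> pick v1 -> 19
v4: WRITE c=1  (c history now [(1, 19), (4, 1)])
v5: WRITE b=0  (b history now [(5, 0)])
READ e @v5: history=[] -> no version <= 5 -> NONE
v6: WRITE a=12  (a history now [(6, 12)])
READ a @v2: history=[(6, 12)] -> no version <= 2 -> NONE
READ e @v6: history=[] -> no version <= 6 -> NONE
READ b @v2: history=[(5, 0)] -> no version <= 2 -> NONE
READ b @v1: history=[(5, 0)] -> no version <= 1 -> NONE
READ d @v5: history=[(2, 24), (3, 8)] -> pick v3 -> 8
v7: WRITE c=22  (c history now [(1, 19), (4, 1), (7, 22)])
v8: WRITE e=18  (e history now [(8, 18)])
READ a @v5: history=[(6, 12)] -> no version <= 5 -> NONE
READ d @v6: history=[(2, 24), (3, 8)] -> pick v3 -> 8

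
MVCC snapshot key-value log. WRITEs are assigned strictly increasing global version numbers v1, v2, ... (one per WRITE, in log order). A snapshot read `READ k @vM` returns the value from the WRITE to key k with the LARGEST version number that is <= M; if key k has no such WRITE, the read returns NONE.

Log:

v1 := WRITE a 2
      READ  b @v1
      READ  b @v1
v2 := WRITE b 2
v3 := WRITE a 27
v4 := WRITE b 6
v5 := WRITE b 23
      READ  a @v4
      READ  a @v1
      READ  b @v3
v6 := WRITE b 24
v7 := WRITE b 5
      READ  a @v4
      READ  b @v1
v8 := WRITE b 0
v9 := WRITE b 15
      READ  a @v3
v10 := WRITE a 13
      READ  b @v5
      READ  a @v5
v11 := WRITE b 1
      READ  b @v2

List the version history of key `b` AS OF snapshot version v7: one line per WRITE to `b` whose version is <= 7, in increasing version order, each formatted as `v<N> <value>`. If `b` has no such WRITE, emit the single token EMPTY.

Scan writes for key=b with version <= 7:
  v1 WRITE a 2 -> skip
  v2 WRITE b 2 -> keep
  v3 WRITE a 27 -> skip
  v4 WRITE b 6 -> keep
  v5 WRITE b 23 -> keep
  v6 WRITE b 24 -> keep
  v7 WRITE b 5 -> keep
  v8 WRITE b 0 -> drop (> snap)
  v9 WRITE b 15 -> drop (> snap)
  v10 WRITE a 13 -> skip
  v11 WRITE b 1 -> drop (> snap)
Collected: [(2, 2), (4, 6), (5, 23), (6, 24), (7, 5)]

Answer: v2 2
v4 6
v5 23
v6 24
v7 5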